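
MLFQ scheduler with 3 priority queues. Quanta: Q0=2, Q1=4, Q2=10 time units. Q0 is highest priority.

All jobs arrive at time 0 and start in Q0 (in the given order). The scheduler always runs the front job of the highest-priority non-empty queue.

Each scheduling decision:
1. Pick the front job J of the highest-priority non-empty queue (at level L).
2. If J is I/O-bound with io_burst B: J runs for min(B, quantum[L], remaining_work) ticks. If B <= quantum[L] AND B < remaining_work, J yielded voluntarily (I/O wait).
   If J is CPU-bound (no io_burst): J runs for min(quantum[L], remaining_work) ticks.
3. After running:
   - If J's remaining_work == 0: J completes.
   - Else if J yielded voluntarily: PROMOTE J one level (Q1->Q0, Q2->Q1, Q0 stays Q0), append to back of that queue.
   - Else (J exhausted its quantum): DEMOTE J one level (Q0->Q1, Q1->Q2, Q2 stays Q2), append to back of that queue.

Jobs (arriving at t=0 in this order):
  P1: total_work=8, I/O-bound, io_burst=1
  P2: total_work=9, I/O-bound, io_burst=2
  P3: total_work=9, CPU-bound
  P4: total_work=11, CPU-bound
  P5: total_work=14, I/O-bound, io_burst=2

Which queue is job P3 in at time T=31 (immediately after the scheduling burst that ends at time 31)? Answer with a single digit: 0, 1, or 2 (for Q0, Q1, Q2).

t=0-1: P1@Q0 runs 1, rem=7, I/O yield, promote→Q0. Q0=[P2,P3,P4,P5,P1] Q1=[] Q2=[]
t=1-3: P2@Q0 runs 2, rem=7, I/O yield, promote→Q0. Q0=[P3,P4,P5,P1,P2] Q1=[] Q2=[]
t=3-5: P3@Q0 runs 2, rem=7, quantum used, demote→Q1. Q0=[P4,P5,P1,P2] Q1=[P3] Q2=[]
t=5-7: P4@Q0 runs 2, rem=9, quantum used, demote→Q1. Q0=[P5,P1,P2] Q1=[P3,P4] Q2=[]
t=7-9: P5@Q0 runs 2, rem=12, I/O yield, promote→Q0. Q0=[P1,P2,P5] Q1=[P3,P4] Q2=[]
t=9-10: P1@Q0 runs 1, rem=6, I/O yield, promote→Q0. Q0=[P2,P5,P1] Q1=[P3,P4] Q2=[]
t=10-12: P2@Q0 runs 2, rem=5, I/O yield, promote→Q0. Q0=[P5,P1,P2] Q1=[P3,P4] Q2=[]
t=12-14: P5@Q0 runs 2, rem=10, I/O yield, promote→Q0. Q0=[P1,P2,P5] Q1=[P3,P4] Q2=[]
t=14-15: P1@Q0 runs 1, rem=5, I/O yield, promote→Q0. Q0=[P2,P5,P1] Q1=[P3,P4] Q2=[]
t=15-17: P2@Q0 runs 2, rem=3, I/O yield, promote→Q0. Q0=[P5,P1,P2] Q1=[P3,P4] Q2=[]
t=17-19: P5@Q0 runs 2, rem=8, I/O yield, promote→Q0. Q0=[P1,P2,P5] Q1=[P3,P4] Q2=[]
t=19-20: P1@Q0 runs 1, rem=4, I/O yield, promote→Q0. Q0=[P2,P5,P1] Q1=[P3,P4] Q2=[]
t=20-22: P2@Q0 runs 2, rem=1, I/O yield, promote→Q0. Q0=[P5,P1,P2] Q1=[P3,P4] Q2=[]
t=22-24: P5@Q0 runs 2, rem=6, I/O yield, promote→Q0. Q0=[P1,P2,P5] Q1=[P3,P4] Q2=[]
t=24-25: P1@Q0 runs 1, rem=3, I/O yield, promote→Q0. Q0=[P2,P5,P1] Q1=[P3,P4] Q2=[]
t=25-26: P2@Q0 runs 1, rem=0, completes. Q0=[P5,P1] Q1=[P3,P4] Q2=[]
t=26-28: P5@Q0 runs 2, rem=4, I/O yield, promote→Q0. Q0=[P1,P5] Q1=[P3,P4] Q2=[]
t=28-29: P1@Q0 runs 1, rem=2, I/O yield, promote→Q0. Q0=[P5,P1] Q1=[P3,P4] Q2=[]
t=29-31: P5@Q0 runs 2, rem=2, I/O yield, promote→Q0. Q0=[P1,P5] Q1=[P3,P4] Q2=[]
t=31-32: P1@Q0 runs 1, rem=1, I/O yield, promote→Q0. Q0=[P5,P1] Q1=[P3,P4] Q2=[]
t=32-34: P5@Q0 runs 2, rem=0, completes. Q0=[P1] Q1=[P3,P4] Q2=[]
t=34-35: P1@Q0 runs 1, rem=0, completes. Q0=[] Q1=[P3,P4] Q2=[]
t=35-39: P3@Q1 runs 4, rem=3, quantum used, demote→Q2. Q0=[] Q1=[P4] Q2=[P3]
t=39-43: P4@Q1 runs 4, rem=5, quantum used, demote→Q2. Q0=[] Q1=[] Q2=[P3,P4]
t=43-46: P3@Q2 runs 3, rem=0, completes. Q0=[] Q1=[] Q2=[P4]
t=46-51: P4@Q2 runs 5, rem=0, completes. Q0=[] Q1=[] Q2=[]

Answer: 1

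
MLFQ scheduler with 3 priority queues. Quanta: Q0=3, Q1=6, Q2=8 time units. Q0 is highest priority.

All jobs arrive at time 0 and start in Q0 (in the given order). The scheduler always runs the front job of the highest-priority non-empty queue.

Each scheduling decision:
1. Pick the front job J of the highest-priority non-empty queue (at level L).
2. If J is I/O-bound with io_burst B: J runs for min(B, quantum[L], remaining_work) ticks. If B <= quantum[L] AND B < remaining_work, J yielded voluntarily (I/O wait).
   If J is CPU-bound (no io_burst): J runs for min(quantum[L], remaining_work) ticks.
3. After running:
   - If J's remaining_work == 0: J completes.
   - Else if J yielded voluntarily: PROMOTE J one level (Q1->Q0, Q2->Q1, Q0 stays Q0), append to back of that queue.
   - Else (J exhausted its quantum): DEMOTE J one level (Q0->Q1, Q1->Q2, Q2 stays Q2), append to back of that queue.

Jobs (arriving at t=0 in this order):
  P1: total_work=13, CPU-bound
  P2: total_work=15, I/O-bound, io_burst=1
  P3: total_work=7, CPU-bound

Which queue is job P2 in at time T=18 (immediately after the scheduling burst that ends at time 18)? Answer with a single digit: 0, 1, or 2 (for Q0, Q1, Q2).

Answer: 0

Derivation:
t=0-3: P1@Q0 runs 3, rem=10, quantum used, demote→Q1. Q0=[P2,P3] Q1=[P1] Q2=[]
t=3-4: P2@Q0 runs 1, rem=14, I/O yield, promote→Q0. Q0=[P3,P2] Q1=[P1] Q2=[]
t=4-7: P3@Q0 runs 3, rem=4, quantum used, demote→Q1. Q0=[P2] Q1=[P1,P3] Q2=[]
t=7-8: P2@Q0 runs 1, rem=13, I/O yield, promote→Q0. Q0=[P2] Q1=[P1,P3] Q2=[]
t=8-9: P2@Q0 runs 1, rem=12, I/O yield, promote→Q0. Q0=[P2] Q1=[P1,P3] Q2=[]
t=9-10: P2@Q0 runs 1, rem=11, I/O yield, promote→Q0. Q0=[P2] Q1=[P1,P3] Q2=[]
t=10-11: P2@Q0 runs 1, rem=10, I/O yield, promote→Q0. Q0=[P2] Q1=[P1,P3] Q2=[]
t=11-12: P2@Q0 runs 1, rem=9, I/O yield, promote→Q0. Q0=[P2] Q1=[P1,P3] Q2=[]
t=12-13: P2@Q0 runs 1, rem=8, I/O yield, promote→Q0. Q0=[P2] Q1=[P1,P3] Q2=[]
t=13-14: P2@Q0 runs 1, rem=7, I/O yield, promote→Q0. Q0=[P2] Q1=[P1,P3] Q2=[]
t=14-15: P2@Q0 runs 1, rem=6, I/O yield, promote→Q0. Q0=[P2] Q1=[P1,P3] Q2=[]
t=15-16: P2@Q0 runs 1, rem=5, I/O yield, promote→Q0. Q0=[P2] Q1=[P1,P3] Q2=[]
t=16-17: P2@Q0 runs 1, rem=4, I/O yield, promote→Q0. Q0=[P2] Q1=[P1,P3] Q2=[]
t=17-18: P2@Q0 runs 1, rem=3, I/O yield, promote→Q0. Q0=[P2] Q1=[P1,P3] Q2=[]
t=18-19: P2@Q0 runs 1, rem=2, I/O yield, promote→Q0. Q0=[P2] Q1=[P1,P3] Q2=[]
t=19-20: P2@Q0 runs 1, rem=1, I/O yield, promote→Q0. Q0=[P2] Q1=[P1,P3] Q2=[]
t=20-21: P2@Q0 runs 1, rem=0, completes. Q0=[] Q1=[P1,P3] Q2=[]
t=21-27: P1@Q1 runs 6, rem=4, quantum used, demote→Q2. Q0=[] Q1=[P3] Q2=[P1]
t=27-31: P3@Q1 runs 4, rem=0, completes. Q0=[] Q1=[] Q2=[P1]
t=31-35: P1@Q2 runs 4, rem=0, completes. Q0=[] Q1=[] Q2=[]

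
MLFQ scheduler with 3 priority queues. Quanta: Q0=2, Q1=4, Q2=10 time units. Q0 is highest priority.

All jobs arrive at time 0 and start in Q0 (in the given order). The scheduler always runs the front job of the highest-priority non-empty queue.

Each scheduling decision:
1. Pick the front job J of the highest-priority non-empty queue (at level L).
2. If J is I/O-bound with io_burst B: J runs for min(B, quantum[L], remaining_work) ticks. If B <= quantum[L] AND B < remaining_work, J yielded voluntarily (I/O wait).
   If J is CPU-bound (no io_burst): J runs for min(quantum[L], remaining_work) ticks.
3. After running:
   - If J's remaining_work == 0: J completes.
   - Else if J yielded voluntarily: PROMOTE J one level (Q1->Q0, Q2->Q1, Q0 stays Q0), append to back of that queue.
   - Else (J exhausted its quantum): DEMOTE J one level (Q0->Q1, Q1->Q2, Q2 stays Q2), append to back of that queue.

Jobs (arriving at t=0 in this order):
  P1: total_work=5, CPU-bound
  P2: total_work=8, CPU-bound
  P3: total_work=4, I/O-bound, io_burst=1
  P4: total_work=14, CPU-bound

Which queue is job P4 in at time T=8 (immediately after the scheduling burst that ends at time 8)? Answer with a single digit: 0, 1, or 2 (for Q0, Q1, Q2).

t=0-2: P1@Q0 runs 2, rem=3, quantum used, demote→Q1. Q0=[P2,P3,P4] Q1=[P1] Q2=[]
t=2-4: P2@Q0 runs 2, rem=6, quantum used, demote→Q1. Q0=[P3,P4] Q1=[P1,P2] Q2=[]
t=4-5: P3@Q0 runs 1, rem=3, I/O yield, promote→Q0. Q0=[P4,P3] Q1=[P1,P2] Q2=[]
t=5-7: P4@Q0 runs 2, rem=12, quantum used, demote→Q1. Q0=[P3] Q1=[P1,P2,P4] Q2=[]
t=7-8: P3@Q0 runs 1, rem=2, I/O yield, promote→Q0. Q0=[P3] Q1=[P1,P2,P4] Q2=[]
t=8-9: P3@Q0 runs 1, rem=1, I/O yield, promote→Q0. Q0=[P3] Q1=[P1,P2,P4] Q2=[]
t=9-10: P3@Q0 runs 1, rem=0, completes. Q0=[] Q1=[P1,P2,P4] Q2=[]
t=10-13: P1@Q1 runs 3, rem=0, completes. Q0=[] Q1=[P2,P4] Q2=[]
t=13-17: P2@Q1 runs 4, rem=2, quantum used, demote→Q2. Q0=[] Q1=[P4] Q2=[P2]
t=17-21: P4@Q1 runs 4, rem=8, quantum used, demote→Q2. Q0=[] Q1=[] Q2=[P2,P4]
t=21-23: P2@Q2 runs 2, rem=0, completes. Q0=[] Q1=[] Q2=[P4]
t=23-31: P4@Q2 runs 8, rem=0, completes. Q0=[] Q1=[] Q2=[]

Answer: 1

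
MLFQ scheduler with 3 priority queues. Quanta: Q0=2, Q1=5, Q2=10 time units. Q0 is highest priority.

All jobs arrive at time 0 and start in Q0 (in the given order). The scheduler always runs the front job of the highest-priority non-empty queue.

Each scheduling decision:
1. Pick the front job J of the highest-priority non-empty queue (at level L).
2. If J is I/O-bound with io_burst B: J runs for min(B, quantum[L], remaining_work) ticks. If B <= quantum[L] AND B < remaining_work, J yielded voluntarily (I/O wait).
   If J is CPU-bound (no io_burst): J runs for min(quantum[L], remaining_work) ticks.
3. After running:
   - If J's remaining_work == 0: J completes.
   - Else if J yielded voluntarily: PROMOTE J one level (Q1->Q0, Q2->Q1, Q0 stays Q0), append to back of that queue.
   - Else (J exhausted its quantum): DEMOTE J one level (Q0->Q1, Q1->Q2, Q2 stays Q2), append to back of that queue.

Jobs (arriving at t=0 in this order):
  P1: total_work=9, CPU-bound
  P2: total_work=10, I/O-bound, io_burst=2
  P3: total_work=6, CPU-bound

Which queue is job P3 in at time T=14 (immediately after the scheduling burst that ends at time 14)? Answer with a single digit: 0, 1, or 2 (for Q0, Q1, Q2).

t=0-2: P1@Q0 runs 2, rem=7, quantum used, demote→Q1. Q0=[P2,P3] Q1=[P1] Q2=[]
t=2-4: P2@Q0 runs 2, rem=8, I/O yield, promote→Q0. Q0=[P3,P2] Q1=[P1] Q2=[]
t=4-6: P3@Q0 runs 2, rem=4, quantum used, demote→Q1. Q0=[P2] Q1=[P1,P3] Q2=[]
t=6-8: P2@Q0 runs 2, rem=6, I/O yield, promote→Q0. Q0=[P2] Q1=[P1,P3] Q2=[]
t=8-10: P2@Q0 runs 2, rem=4, I/O yield, promote→Q0. Q0=[P2] Q1=[P1,P3] Q2=[]
t=10-12: P2@Q0 runs 2, rem=2, I/O yield, promote→Q0. Q0=[P2] Q1=[P1,P3] Q2=[]
t=12-14: P2@Q0 runs 2, rem=0, completes. Q0=[] Q1=[P1,P3] Q2=[]
t=14-19: P1@Q1 runs 5, rem=2, quantum used, demote→Q2. Q0=[] Q1=[P3] Q2=[P1]
t=19-23: P3@Q1 runs 4, rem=0, completes. Q0=[] Q1=[] Q2=[P1]
t=23-25: P1@Q2 runs 2, rem=0, completes. Q0=[] Q1=[] Q2=[]

Answer: 1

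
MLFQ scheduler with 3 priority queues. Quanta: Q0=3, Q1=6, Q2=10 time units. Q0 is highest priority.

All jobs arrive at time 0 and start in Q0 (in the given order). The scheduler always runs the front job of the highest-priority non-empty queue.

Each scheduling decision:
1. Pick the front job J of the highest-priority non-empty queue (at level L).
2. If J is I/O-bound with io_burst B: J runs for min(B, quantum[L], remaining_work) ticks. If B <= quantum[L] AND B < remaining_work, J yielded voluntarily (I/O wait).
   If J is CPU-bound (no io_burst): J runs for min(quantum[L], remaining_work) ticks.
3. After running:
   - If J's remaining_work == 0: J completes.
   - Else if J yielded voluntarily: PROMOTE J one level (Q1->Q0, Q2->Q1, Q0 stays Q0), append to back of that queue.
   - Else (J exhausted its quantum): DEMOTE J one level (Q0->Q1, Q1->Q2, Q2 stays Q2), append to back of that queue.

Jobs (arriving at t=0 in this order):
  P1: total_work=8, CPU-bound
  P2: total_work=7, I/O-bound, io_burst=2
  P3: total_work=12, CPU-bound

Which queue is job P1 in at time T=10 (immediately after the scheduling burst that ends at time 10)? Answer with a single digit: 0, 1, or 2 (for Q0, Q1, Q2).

t=0-3: P1@Q0 runs 3, rem=5, quantum used, demote→Q1. Q0=[P2,P3] Q1=[P1] Q2=[]
t=3-5: P2@Q0 runs 2, rem=5, I/O yield, promote→Q0. Q0=[P3,P2] Q1=[P1] Q2=[]
t=5-8: P3@Q0 runs 3, rem=9, quantum used, demote→Q1. Q0=[P2] Q1=[P1,P3] Q2=[]
t=8-10: P2@Q0 runs 2, rem=3, I/O yield, promote→Q0. Q0=[P2] Q1=[P1,P3] Q2=[]
t=10-12: P2@Q0 runs 2, rem=1, I/O yield, promote→Q0. Q0=[P2] Q1=[P1,P3] Q2=[]
t=12-13: P2@Q0 runs 1, rem=0, completes. Q0=[] Q1=[P1,P3] Q2=[]
t=13-18: P1@Q1 runs 5, rem=0, completes. Q0=[] Q1=[P3] Q2=[]
t=18-24: P3@Q1 runs 6, rem=3, quantum used, demote→Q2. Q0=[] Q1=[] Q2=[P3]
t=24-27: P3@Q2 runs 3, rem=0, completes. Q0=[] Q1=[] Q2=[]

Answer: 1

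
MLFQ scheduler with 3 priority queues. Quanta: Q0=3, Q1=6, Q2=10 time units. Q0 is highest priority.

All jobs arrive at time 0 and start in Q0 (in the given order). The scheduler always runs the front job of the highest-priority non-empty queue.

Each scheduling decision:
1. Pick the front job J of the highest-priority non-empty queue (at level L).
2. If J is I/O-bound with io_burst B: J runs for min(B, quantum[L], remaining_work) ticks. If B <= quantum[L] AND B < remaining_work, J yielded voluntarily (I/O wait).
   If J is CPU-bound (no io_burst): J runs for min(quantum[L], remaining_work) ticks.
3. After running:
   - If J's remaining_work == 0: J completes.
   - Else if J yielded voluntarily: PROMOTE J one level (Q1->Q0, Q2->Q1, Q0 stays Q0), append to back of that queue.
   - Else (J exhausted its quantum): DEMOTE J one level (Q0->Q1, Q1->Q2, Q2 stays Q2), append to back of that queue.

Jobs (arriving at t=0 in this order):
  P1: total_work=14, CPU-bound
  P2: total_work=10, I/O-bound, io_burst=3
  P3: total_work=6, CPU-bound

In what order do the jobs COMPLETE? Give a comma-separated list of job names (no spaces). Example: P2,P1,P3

Answer: P2,P3,P1

Derivation:
t=0-3: P1@Q0 runs 3, rem=11, quantum used, demote→Q1. Q0=[P2,P3] Q1=[P1] Q2=[]
t=3-6: P2@Q0 runs 3, rem=7, I/O yield, promote→Q0. Q0=[P3,P2] Q1=[P1] Q2=[]
t=6-9: P3@Q0 runs 3, rem=3, quantum used, demote→Q1. Q0=[P2] Q1=[P1,P3] Q2=[]
t=9-12: P2@Q0 runs 3, rem=4, I/O yield, promote→Q0. Q0=[P2] Q1=[P1,P3] Q2=[]
t=12-15: P2@Q0 runs 3, rem=1, I/O yield, promote→Q0. Q0=[P2] Q1=[P1,P3] Q2=[]
t=15-16: P2@Q0 runs 1, rem=0, completes. Q0=[] Q1=[P1,P3] Q2=[]
t=16-22: P1@Q1 runs 6, rem=5, quantum used, demote→Q2. Q0=[] Q1=[P3] Q2=[P1]
t=22-25: P3@Q1 runs 3, rem=0, completes. Q0=[] Q1=[] Q2=[P1]
t=25-30: P1@Q2 runs 5, rem=0, completes. Q0=[] Q1=[] Q2=[]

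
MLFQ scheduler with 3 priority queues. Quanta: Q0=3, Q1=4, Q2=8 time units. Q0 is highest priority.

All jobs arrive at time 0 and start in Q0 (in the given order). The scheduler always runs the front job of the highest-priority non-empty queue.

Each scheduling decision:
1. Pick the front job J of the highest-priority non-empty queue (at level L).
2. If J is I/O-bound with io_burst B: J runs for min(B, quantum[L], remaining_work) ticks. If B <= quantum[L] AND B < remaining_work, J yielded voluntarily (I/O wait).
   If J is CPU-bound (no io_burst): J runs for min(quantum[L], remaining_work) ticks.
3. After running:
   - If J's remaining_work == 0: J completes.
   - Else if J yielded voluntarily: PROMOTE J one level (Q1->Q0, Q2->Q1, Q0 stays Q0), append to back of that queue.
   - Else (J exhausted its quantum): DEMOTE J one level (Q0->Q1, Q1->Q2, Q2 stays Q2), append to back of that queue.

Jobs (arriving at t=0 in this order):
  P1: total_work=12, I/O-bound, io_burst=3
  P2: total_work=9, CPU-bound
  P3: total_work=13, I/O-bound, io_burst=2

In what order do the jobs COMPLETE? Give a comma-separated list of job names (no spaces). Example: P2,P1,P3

Answer: P1,P3,P2

Derivation:
t=0-3: P1@Q0 runs 3, rem=9, I/O yield, promote→Q0. Q0=[P2,P3,P1] Q1=[] Q2=[]
t=3-6: P2@Q0 runs 3, rem=6, quantum used, demote→Q1. Q0=[P3,P1] Q1=[P2] Q2=[]
t=6-8: P3@Q0 runs 2, rem=11, I/O yield, promote→Q0. Q0=[P1,P3] Q1=[P2] Q2=[]
t=8-11: P1@Q0 runs 3, rem=6, I/O yield, promote→Q0. Q0=[P3,P1] Q1=[P2] Q2=[]
t=11-13: P3@Q0 runs 2, rem=9, I/O yield, promote→Q0. Q0=[P1,P3] Q1=[P2] Q2=[]
t=13-16: P1@Q0 runs 3, rem=3, I/O yield, promote→Q0. Q0=[P3,P1] Q1=[P2] Q2=[]
t=16-18: P3@Q0 runs 2, rem=7, I/O yield, promote→Q0. Q0=[P1,P3] Q1=[P2] Q2=[]
t=18-21: P1@Q0 runs 3, rem=0, completes. Q0=[P3] Q1=[P2] Q2=[]
t=21-23: P3@Q0 runs 2, rem=5, I/O yield, promote→Q0. Q0=[P3] Q1=[P2] Q2=[]
t=23-25: P3@Q0 runs 2, rem=3, I/O yield, promote→Q0. Q0=[P3] Q1=[P2] Q2=[]
t=25-27: P3@Q0 runs 2, rem=1, I/O yield, promote→Q0. Q0=[P3] Q1=[P2] Q2=[]
t=27-28: P3@Q0 runs 1, rem=0, completes. Q0=[] Q1=[P2] Q2=[]
t=28-32: P2@Q1 runs 4, rem=2, quantum used, demote→Q2. Q0=[] Q1=[] Q2=[P2]
t=32-34: P2@Q2 runs 2, rem=0, completes. Q0=[] Q1=[] Q2=[]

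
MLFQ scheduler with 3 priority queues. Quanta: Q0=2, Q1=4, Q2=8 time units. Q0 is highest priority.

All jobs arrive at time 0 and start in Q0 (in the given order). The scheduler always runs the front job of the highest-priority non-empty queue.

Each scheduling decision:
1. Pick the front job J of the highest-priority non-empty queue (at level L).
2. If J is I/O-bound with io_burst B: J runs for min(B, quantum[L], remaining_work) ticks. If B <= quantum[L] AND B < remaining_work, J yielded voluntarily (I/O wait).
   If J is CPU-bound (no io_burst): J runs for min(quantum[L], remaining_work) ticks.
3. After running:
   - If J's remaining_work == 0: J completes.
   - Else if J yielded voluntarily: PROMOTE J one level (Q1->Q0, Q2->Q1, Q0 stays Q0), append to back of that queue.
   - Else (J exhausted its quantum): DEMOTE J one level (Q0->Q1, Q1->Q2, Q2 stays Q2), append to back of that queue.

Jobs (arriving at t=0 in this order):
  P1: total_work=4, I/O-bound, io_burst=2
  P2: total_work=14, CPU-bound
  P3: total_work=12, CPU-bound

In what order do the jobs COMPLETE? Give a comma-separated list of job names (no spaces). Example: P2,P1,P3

t=0-2: P1@Q0 runs 2, rem=2, I/O yield, promote→Q0. Q0=[P2,P3,P1] Q1=[] Q2=[]
t=2-4: P2@Q0 runs 2, rem=12, quantum used, demote→Q1. Q0=[P3,P1] Q1=[P2] Q2=[]
t=4-6: P3@Q0 runs 2, rem=10, quantum used, demote→Q1. Q0=[P1] Q1=[P2,P3] Q2=[]
t=6-8: P1@Q0 runs 2, rem=0, completes. Q0=[] Q1=[P2,P3] Q2=[]
t=8-12: P2@Q1 runs 4, rem=8, quantum used, demote→Q2. Q0=[] Q1=[P3] Q2=[P2]
t=12-16: P3@Q1 runs 4, rem=6, quantum used, demote→Q2. Q0=[] Q1=[] Q2=[P2,P3]
t=16-24: P2@Q2 runs 8, rem=0, completes. Q0=[] Q1=[] Q2=[P3]
t=24-30: P3@Q2 runs 6, rem=0, completes. Q0=[] Q1=[] Q2=[]

Answer: P1,P2,P3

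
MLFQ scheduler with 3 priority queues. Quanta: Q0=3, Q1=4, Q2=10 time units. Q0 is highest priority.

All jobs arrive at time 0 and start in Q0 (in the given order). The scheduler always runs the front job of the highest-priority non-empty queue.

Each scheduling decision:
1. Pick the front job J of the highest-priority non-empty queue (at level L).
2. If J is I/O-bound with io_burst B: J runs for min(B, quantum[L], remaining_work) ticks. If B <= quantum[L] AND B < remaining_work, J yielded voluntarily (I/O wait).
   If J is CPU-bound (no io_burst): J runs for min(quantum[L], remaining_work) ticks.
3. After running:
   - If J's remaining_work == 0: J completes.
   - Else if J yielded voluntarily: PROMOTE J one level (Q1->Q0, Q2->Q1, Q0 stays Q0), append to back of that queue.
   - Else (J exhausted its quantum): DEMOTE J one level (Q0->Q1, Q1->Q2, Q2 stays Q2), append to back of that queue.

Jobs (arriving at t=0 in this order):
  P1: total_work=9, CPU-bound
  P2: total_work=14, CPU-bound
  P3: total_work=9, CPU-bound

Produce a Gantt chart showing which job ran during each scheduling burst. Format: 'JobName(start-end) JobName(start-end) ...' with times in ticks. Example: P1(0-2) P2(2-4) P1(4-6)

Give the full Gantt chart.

Answer: P1(0-3) P2(3-6) P3(6-9) P1(9-13) P2(13-17) P3(17-21) P1(21-23) P2(23-30) P3(30-32)

Derivation:
t=0-3: P1@Q0 runs 3, rem=6, quantum used, demote→Q1. Q0=[P2,P3] Q1=[P1] Q2=[]
t=3-6: P2@Q0 runs 3, rem=11, quantum used, demote→Q1. Q0=[P3] Q1=[P1,P2] Q2=[]
t=6-9: P3@Q0 runs 3, rem=6, quantum used, demote→Q1. Q0=[] Q1=[P1,P2,P3] Q2=[]
t=9-13: P1@Q1 runs 4, rem=2, quantum used, demote→Q2. Q0=[] Q1=[P2,P3] Q2=[P1]
t=13-17: P2@Q1 runs 4, rem=7, quantum used, demote→Q2. Q0=[] Q1=[P3] Q2=[P1,P2]
t=17-21: P3@Q1 runs 4, rem=2, quantum used, demote→Q2. Q0=[] Q1=[] Q2=[P1,P2,P3]
t=21-23: P1@Q2 runs 2, rem=0, completes. Q0=[] Q1=[] Q2=[P2,P3]
t=23-30: P2@Q2 runs 7, rem=0, completes. Q0=[] Q1=[] Q2=[P3]
t=30-32: P3@Q2 runs 2, rem=0, completes. Q0=[] Q1=[] Q2=[]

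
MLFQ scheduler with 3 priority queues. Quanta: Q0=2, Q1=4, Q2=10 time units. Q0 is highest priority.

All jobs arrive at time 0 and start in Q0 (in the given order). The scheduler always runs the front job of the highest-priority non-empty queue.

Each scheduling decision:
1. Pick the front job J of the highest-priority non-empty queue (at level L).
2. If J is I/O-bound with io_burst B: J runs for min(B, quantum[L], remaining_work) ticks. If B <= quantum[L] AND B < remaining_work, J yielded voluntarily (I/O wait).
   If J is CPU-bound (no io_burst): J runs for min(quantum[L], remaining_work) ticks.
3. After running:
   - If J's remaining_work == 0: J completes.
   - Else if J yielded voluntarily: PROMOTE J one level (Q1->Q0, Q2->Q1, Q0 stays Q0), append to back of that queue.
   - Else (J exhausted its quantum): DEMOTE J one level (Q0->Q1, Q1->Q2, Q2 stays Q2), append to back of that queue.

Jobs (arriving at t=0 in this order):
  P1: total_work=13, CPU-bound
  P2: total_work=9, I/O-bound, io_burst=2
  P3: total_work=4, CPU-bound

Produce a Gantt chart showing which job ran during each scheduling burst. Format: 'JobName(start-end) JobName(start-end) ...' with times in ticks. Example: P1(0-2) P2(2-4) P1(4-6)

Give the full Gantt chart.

t=0-2: P1@Q0 runs 2, rem=11, quantum used, demote→Q1. Q0=[P2,P3] Q1=[P1] Q2=[]
t=2-4: P2@Q0 runs 2, rem=7, I/O yield, promote→Q0. Q0=[P3,P2] Q1=[P1] Q2=[]
t=4-6: P3@Q0 runs 2, rem=2, quantum used, demote→Q1. Q0=[P2] Q1=[P1,P3] Q2=[]
t=6-8: P2@Q0 runs 2, rem=5, I/O yield, promote→Q0. Q0=[P2] Q1=[P1,P3] Q2=[]
t=8-10: P2@Q0 runs 2, rem=3, I/O yield, promote→Q0. Q0=[P2] Q1=[P1,P3] Q2=[]
t=10-12: P2@Q0 runs 2, rem=1, I/O yield, promote→Q0. Q0=[P2] Q1=[P1,P3] Q2=[]
t=12-13: P2@Q0 runs 1, rem=0, completes. Q0=[] Q1=[P1,P3] Q2=[]
t=13-17: P1@Q1 runs 4, rem=7, quantum used, demote→Q2. Q0=[] Q1=[P3] Q2=[P1]
t=17-19: P3@Q1 runs 2, rem=0, completes. Q0=[] Q1=[] Q2=[P1]
t=19-26: P1@Q2 runs 7, rem=0, completes. Q0=[] Q1=[] Q2=[]

Answer: P1(0-2) P2(2-4) P3(4-6) P2(6-8) P2(8-10) P2(10-12) P2(12-13) P1(13-17) P3(17-19) P1(19-26)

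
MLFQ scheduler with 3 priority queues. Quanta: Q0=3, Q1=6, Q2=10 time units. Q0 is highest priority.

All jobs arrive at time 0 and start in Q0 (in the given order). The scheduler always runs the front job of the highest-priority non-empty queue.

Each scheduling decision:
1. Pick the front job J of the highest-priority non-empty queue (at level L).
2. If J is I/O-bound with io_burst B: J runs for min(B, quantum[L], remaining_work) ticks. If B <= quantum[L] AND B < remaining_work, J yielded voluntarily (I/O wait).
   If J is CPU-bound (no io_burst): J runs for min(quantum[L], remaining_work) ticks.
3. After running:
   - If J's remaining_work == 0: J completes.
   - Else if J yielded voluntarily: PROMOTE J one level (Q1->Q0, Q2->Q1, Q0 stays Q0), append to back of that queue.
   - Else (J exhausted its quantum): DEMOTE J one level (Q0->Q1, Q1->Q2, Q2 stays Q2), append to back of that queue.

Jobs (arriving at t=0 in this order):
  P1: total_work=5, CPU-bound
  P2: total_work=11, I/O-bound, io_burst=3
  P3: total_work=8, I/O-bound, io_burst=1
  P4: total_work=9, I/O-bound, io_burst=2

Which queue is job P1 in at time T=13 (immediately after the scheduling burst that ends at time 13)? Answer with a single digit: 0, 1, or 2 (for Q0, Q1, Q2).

Answer: 1

Derivation:
t=0-3: P1@Q0 runs 3, rem=2, quantum used, demote→Q1. Q0=[P2,P3,P4] Q1=[P1] Q2=[]
t=3-6: P2@Q0 runs 3, rem=8, I/O yield, promote→Q0. Q0=[P3,P4,P2] Q1=[P1] Q2=[]
t=6-7: P3@Q0 runs 1, rem=7, I/O yield, promote→Q0. Q0=[P4,P2,P3] Q1=[P1] Q2=[]
t=7-9: P4@Q0 runs 2, rem=7, I/O yield, promote→Q0. Q0=[P2,P3,P4] Q1=[P1] Q2=[]
t=9-12: P2@Q0 runs 3, rem=5, I/O yield, promote→Q0. Q0=[P3,P4,P2] Q1=[P1] Q2=[]
t=12-13: P3@Q0 runs 1, rem=6, I/O yield, promote→Q0. Q0=[P4,P2,P3] Q1=[P1] Q2=[]
t=13-15: P4@Q0 runs 2, rem=5, I/O yield, promote→Q0. Q0=[P2,P3,P4] Q1=[P1] Q2=[]
t=15-18: P2@Q0 runs 3, rem=2, I/O yield, promote→Q0. Q0=[P3,P4,P2] Q1=[P1] Q2=[]
t=18-19: P3@Q0 runs 1, rem=5, I/O yield, promote→Q0. Q0=[P4,P2,P3] Q1=[P1] Q2=[]
t=19-21: P4@Q0 runs 2, rem=3, I/O yield, promote→Q0. Q0=[P2,P3,P4] Q1=[P1] Q2=[]
t=21-23: P2@Q0 runs 2, rem=0, completes. Q0=[P3,P4] Q1=[P1] Q2=[]
t=23-24: P3@Q0 runs 1, rem=4, I/O yield, promote→Q0. Q0=[P4,P3] Q1=[P1] Q2=[]
t=24-26: P4@Q0 runs 2, rem=1, I/O yield, promote→Q0. Q0=[P3,P4] Q1=[P1] Q2=[]
t=26-27: P3@Q0 runs 1, rem=3, I/O yield, promote→Q0. Q0=[P4,P3] Q1=[P1] Q2=[]
t=27-28: P4@Q0 runs 1, rem=0, completes. Q0=[P3] Q1=[P1] Q2=[]
t=28-29: P3@Q0 runs 1, rem=2, I/O yield, promote→Q0. Q0=[P3] Q1=[P1] Q2=[]
t=29-30: P3@Q0 runs 1, rem=1, I/O yield, promote→Q0. Q0=[P3] Q1=[P1] Q2=[]
t=30-31: P3@Q0 runs 1, rem=0, completes. Q0=[] Q1=[P1] Q2=[]
t=31-33: P1@Q1 runs 2, rem=0, completes. Q0=[] Q1=[] Q2=[]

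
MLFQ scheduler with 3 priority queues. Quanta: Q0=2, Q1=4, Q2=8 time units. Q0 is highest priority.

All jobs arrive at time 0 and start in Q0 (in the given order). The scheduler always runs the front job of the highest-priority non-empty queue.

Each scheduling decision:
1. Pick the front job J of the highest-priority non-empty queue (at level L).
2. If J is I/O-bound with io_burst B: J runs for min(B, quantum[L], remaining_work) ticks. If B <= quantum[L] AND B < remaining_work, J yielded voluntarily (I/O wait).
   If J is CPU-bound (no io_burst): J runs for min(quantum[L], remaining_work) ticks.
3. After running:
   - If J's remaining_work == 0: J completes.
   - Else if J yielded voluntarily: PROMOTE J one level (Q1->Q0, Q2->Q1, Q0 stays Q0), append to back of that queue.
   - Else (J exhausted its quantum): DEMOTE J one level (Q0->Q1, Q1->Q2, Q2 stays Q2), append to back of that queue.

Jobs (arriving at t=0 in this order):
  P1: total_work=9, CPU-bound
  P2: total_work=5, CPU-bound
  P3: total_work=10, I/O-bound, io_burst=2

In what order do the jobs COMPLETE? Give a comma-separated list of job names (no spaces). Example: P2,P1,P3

Answer: P3,P2,P1

Derivation:
t=0-2: P1@Q0 runs 2, rem=7, quantum used, demote→Q1. Q0=[P2,P3] Q1=[P1] Q2=[]
t=2-4: P2@Q0 runs 2, rem=3, quantum used, demote→Q1. Q0=[P3] Q1=[P1,P2] Q2=[]
t=4-6: P3@Q0 runs 2, rem=8, I/O yield, promote→Q0. Q0=[P3] Q1=[P1,P2] Q2=[]
t=6-8: P3@Q0 runs 2, rem=6, I/O yield, promote→Q0. Q0=[P3] Q1=[P1,P2] Q2=[]
t=8-10: P3@Q0 runs 2, rem=4, I/O yield, promote→Q0. Q0=[P3] Q1=[P1,P2] Q2=[]
t=10-12: P3@Q0 runs 2, rem=2, I/O yield, promote→Q0. Q0=[P3] Q1=[P1,P2] Q2=[]
t=12-14: P3@Q0 runs 2, rem=0, completes. Q0=[] Q1=[P1,P2] Q2=[]
t=14-18: P1@Q1 runs 4, rem=3, quantum used, demote→Q2. Q0=[] Q1=[P2] Q2=[P1]
t=18-21: P2@Q1 runs 3, rem=0, completes. Q0=[] Q1=[] Q2=[P1]
t=21-24: P1@Q2 runs 3, rem=0, completes. Q0=[] Q1=[] Q2=[]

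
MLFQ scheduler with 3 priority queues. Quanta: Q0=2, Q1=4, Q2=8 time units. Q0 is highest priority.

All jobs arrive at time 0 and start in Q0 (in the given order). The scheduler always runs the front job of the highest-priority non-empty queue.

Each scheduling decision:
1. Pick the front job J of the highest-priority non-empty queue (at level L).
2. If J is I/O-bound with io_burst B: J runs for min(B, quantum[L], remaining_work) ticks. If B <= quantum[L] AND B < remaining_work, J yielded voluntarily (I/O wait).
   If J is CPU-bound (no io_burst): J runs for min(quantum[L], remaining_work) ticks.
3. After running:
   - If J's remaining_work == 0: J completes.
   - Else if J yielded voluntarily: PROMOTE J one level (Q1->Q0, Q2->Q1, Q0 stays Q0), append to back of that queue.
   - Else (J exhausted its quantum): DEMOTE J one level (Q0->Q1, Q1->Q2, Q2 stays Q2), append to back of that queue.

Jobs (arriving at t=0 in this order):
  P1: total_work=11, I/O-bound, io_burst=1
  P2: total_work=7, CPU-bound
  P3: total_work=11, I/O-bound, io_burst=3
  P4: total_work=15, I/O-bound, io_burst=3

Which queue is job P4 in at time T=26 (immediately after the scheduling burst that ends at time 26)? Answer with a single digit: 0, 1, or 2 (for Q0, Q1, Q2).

t=0-1: P1@Q0 runs 1, rem=10, I/O yield, promote→Q0. Q0=[P2,P3,P4,P1] Q1=[] Q2=[]
t=1-3: P2@Q0 runs 2, rem=5, quantum used, demote→Q1. Q0=[P3,P4,P1] Q1=[P2] Q2=[]
t=3-5: P3@Q0 runs 2, rem=9, quantum used, demote→Q1. Q0=[P4,P1] Q1=[P2,P3] Q2=[]
t=5-7: P4@Q0 runs 2, rem=13, quantum used, demote→Q1. Q0=[P1] Q1=[P2,P3,P4] Q2=[]
t=7-8: P1@Q0 runs 1, rem=9, I/O yield, promote→Q0. Q0=[P1] Q1=[P2,P3,P4] Q2=[]
t=8-9: P1@Q0 runs 1, rem=8, I/O yield, promote→Q0. Q0=[P1] Q1=[P2,P3,P4] Q2=[]
t=9-10: P1@Q0 runs 1, rem=7, I/O yield, promote→Q0. Q0=[P1] Q1=[P2,P3,P4] Q2=[]
t=10-11: P1@Q0 runs 1, rem=6, I/O yield, promote→Q0. Q0=[P1] Q1=[P2,P3,P4] Q2=[]
t=11-12: P1@Q0 runs 1, rem=5, I/O yield, promote→Q0. Q0=[P1] Q1=[P2,P3,P4] Q2=[]
t=12-13: P1@Q0 runs 1, rem=4, I/O yield, promote→Q0. Q0=[P1] Q1=[P2,P3,P4] Q2=[]
t=13-14: P1@Q0 runs 1, rem=3, I/O yield, promote→Q0. Q0=[P1] Q1=[P2,P3,P4] Q2=[]
t=14-15: P1@Q0 runs 1, rem=2, I/O yield, promote→Q0. Q0=[P1] Q1=[P2,P3,P4] Q2=[]
t=15-16: P1@Q0 runs 1, rem=1, I/O yield, promote→Q0. Q0=[P1] Q1=[P2,P3,P4] Q2=[]
t=16-17: P1@Q0 runs 1, rem=0, completes. Q0=[] Q1=[P2,P3,P4] Q2=[]
t=17-21: P2@Q1 runs 4, rem=1, quantum used, demote→Q2. Q0=[] Q1=[P3,P4] Q2=[P2]
t=21-24: P3@Q1 runs 3, rem=6, I/O yield, promote→Q0. Q0=[P3] Q1=[P4] Q2=[P2]
t=24-26: P3@Q0 runs 2, rem=4, quantum used, demote→Q1. Q0=[] Q1=[P4,P3] Q2=[P2]
t=26-29: P4@Q1 runs 3, rem=10, I/O yield, promote→Q0. Q0=[P4] Q1=[P3] Q2=[P2]
t=29-31: P4@Q0 runs 2, rem=8, quantum used, demote→Q1. Q0=[] Q1=[P3,P4] Q2=[P2]
t=31-34: P3@Q1 runs 3, rem=1, I/O yield, promote→Q0. Q0=[P3] Q1=[P4] Q2=[P2]
t=34-35: P3@Q0 runs 1, rem=0, completes. Q0=[] Q1=[P4] Q2=[P2]
t=35-38: P4@Q1 runs 3, rem=5, I/O yield, promote→Q0. Q0=[P4] Q1=[] Q2=[P2]
t=38-40: P4@Q0 runs 2, rem=3, quantum used, demote→Q1. Q0=[] Q1=[P4] Q2=[P2]
t=40-43: P4@Q1 runs 3, rem=0, completes. Q0=[] Q1=[] Q2=[P2]
t=43-44: P2@Q2 runs 1, rem=0, completes. Q0=[] Q1=[] Q2=[]

Answer: 1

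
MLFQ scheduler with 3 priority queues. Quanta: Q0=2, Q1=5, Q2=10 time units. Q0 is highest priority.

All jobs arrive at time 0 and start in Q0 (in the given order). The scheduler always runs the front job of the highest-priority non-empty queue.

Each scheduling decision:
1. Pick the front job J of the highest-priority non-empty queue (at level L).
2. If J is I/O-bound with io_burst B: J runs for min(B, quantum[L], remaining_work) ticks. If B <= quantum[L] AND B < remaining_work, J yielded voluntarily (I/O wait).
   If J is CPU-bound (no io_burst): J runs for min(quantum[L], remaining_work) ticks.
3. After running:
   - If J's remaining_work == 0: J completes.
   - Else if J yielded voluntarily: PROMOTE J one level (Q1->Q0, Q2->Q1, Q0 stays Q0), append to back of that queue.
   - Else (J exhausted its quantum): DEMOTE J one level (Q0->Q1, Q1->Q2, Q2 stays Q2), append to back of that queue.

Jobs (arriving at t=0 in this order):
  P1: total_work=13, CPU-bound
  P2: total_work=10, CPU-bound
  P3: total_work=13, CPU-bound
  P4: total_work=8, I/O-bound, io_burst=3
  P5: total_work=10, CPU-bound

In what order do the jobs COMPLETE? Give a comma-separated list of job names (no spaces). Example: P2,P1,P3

t=0-2: P1@Q0 runs 2, rem=11, quantum used, demote→Q1. Q0=[P2,P3,P4,P5] Q1=[P1] Q2=[]
t=2-4: P2@Q0 runs 2, rem=8, quantum used, demote→Q1. Q0=[P3,P4,P5] Q1=[P1,P2] Q2=[]
t=4-6: P3@Q0 runs 2, rem=11, quantum used, demote→Q1. Q0=[P4,P5] Q1=[P1,P2,P3] Q2=[]
t=6-8: P4@Q0 runs 2, rem=6, quantum used, demote→Q1. Q0=[P5] Q1=[P1,P2,P3,P4] Q2=[]
t=8-10: P5@Q0 runs 2, rem=8, quantum used, demote→Q1. Q0=[] Q1=[P1,P2,P3,P4,P5] Q2=[]
t=10-15: P1@Q1 runs 5, rem=6, quantum used, demote→Q2. Q0=[] Q1=[P2,P3,P4,P5] Q2=[P1]
t=15-20: P2@Q1 runs 5, rem=3, quantum used, demote→Q2. Q0=[] Q1=[P3,P4,P5] Q2=[P1,P2]
t=20-25: P3@Q1 runs 5, rem=6, quantum used, demote→Q2. Q0=[] Q1=[P4,P5] Q2=[P1,P2,P3]
t=25-28: P4@Q1 runs 3, rem=3, I/O yield, promote→Q0. Q0=[P4] Q1=[P5] Q2=[P1,P2,P3]
t=28-30: P4@Q0 runs 2, rem=1, quantum used, demote→Q1. Q0=[] Q1=[P5,P4] Q2=[P1,P2,P3]
t=30-35: P5@Q1 runs 5, rem=3, quantum used, demote→Q2. Q0=[] Q1=[P4] Q2=[P1,P2,P3,P5]
t=35-36: P4@Q1 runs 1, rem=0, completes. Q0=[] Q1=[] Q2=[P1,P2,P3,P5]
t=36-42: P1@Q2 runs 6, rem=0, completes. Q0=[] Q1=[] Q2=[P2,P3,P5]
t=42-45: P2@Q2 runs 3, rem=0, completes. Q0=[] Q1=[] Q2=[P3,P5]
t=45-51: P3@Q2 runs 6, rem=0, completes. Q0=[] Q1=[] Q2=[P5]
t=51-54: P5@Q2 runs 3, rem=0, completes. Q0=[] Q1=[] Q2=[]

Answer: P4,P1,P2,P3,P5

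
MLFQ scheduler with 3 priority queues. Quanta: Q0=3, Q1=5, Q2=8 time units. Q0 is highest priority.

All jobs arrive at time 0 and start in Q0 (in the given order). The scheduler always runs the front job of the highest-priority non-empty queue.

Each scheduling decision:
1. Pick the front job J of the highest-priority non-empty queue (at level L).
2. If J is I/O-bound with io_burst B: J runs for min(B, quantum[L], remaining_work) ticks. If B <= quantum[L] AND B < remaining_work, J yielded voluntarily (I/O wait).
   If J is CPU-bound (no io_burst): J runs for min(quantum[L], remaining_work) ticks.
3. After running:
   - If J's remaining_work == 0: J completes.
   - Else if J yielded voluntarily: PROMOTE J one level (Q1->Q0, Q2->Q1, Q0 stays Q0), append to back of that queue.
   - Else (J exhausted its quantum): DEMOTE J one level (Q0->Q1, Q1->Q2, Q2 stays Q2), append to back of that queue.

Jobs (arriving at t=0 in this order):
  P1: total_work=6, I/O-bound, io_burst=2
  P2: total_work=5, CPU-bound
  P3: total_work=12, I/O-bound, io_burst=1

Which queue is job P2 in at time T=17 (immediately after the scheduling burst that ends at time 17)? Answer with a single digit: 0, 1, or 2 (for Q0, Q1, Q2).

Answer: 1

Derivation:
t=0-2: P1@Q0 runs 2, rem=4, I/O yield, promote→Q0. Q0=[P2,P3,P1] Q1=[] Q2=[]
t=2-5: P2@Q0 runs 3, rem=2, quantum used, demote→Q1. Q0=[P3,P1] Q1=[P2] Q2=[]
t=5-6: P3@Q0 runs 1, rem=11, I/O yield, promote→Q0. Q0=[P1,P3] Q1=[P2] Q2=[]
t=6-8: P1@Q0 runs 2, rem=2, I/O yield, promote→Q0. Q0=[P3,P1] Q1=[P2] Q2=[]
t=8-9: P3@Q0 runs 1, rem=10, I/O yield, promote→Q0. Q0=[P1,P3] Q1=[P2] Q2=[]
t=9-11: P1@Q0 runs 2, rem=0, completes. Q0=[P3] Q1=[P2] Q2=[]
t=11-12: P3@Q0 runs 1, rem=9, I/O yield, promote→Q0. Q0=[P3] Q1=[P2] Q2=[]
t=12-13: P3@Q0 runs 1, rem=8, I/O yield, promote→Q0. Q0=[P3] Q1=[P2] Q2=[]
t=13-14: P3@Q0 runs 1, rem=7, I/O yield, promote→Q0. Q0=[P3] Q1=[P2] Q2=[]
t=14-15: P3@Q0 runs 1, rem=6, I/O yield, promote→Q0. Q0=[P3] Q1=[P2] Q2=[]
t=15-16: P3@Q0 runs 1, rem=5, I/O yield, promote→Q0. Q0=[P3] Q1=[P2] Q2=[]
t=16-17: P3@Q0 runs 1, rem=4, I/O yield, promote→Q0. Q0=[P3] Q1=[P2] Q2=[]
t=17-18: P3@Q0 runs 1, rem=3, I/O yield, promote→Q0. Q0=[P3] Q1=[P2] Q2=[]
t=18-19: P3@Q0 runs 1, rem=2, I/O yield, promote→Q0. Q0=[P3] Q1=[P2] Q2=[]
t=19-20: P3@Q0 runs 1, rem=1, I/O yield, promote→Q0. Q0=[P3] Q1=[P2] Q2=[]
t=20-21: P3@Q0 runs 1, rem=0, completes. Q0=[] Q1=[P2] Q2=[]
t=21-23: P2@Q1 runs 2, rem=0, completes. Q0=[] Q1=[] Q2=[]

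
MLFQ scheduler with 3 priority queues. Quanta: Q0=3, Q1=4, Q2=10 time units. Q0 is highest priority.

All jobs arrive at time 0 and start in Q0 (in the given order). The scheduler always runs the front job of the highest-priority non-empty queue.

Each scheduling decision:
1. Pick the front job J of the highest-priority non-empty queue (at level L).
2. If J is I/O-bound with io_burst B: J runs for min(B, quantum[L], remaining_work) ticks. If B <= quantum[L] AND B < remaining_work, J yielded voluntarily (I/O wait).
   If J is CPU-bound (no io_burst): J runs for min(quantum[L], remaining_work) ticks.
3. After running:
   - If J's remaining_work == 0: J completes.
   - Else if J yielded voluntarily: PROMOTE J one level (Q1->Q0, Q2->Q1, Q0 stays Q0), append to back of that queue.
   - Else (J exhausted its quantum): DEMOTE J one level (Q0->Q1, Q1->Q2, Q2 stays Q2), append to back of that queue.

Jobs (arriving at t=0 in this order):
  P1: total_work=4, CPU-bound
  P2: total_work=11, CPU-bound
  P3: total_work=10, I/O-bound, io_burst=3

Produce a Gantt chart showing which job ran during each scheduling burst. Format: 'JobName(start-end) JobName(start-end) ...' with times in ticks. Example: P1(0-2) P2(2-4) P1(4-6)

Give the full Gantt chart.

Answer: P1(0-3) P2(3-6) P3(6-9) P3(9-12) P3(12-15) P3(15-16) P1(16-17) P2(17-21) P2(21-25)

Derivation:
t=0-3: P1@Q0 runs 3, rem=1, quantum used, demote→Q1. Q0=[P2,P3] Q1=[P1] Q2=[]
t=3-6: P2@Q0 runs 3, rem=8, quantum used, demote→Q1. Q0=[P3] Q1=[P1,P2] Q2=[]
t=6-9: P3@Q0 runs 3, rem=7, I/O yield, promote→Q0. Q0=[P3] Q1=[P1,P2] Q2=[]
t=9-12: P3@Q0 runs 3, rem=4, I/O yield, promote→Q0. Q0=[P3] Q1=[P1,P2] Q2=[]
t=12-15: P3@Q0 runs 3, rem=1, I/O yield, promote→Q0. Q0=[P3] Q1=[P1,P2] Q2=[]
t=15-16: P3@Q0 runs 1, rem=0, completes. Q0=[] Q1=[P1,P2] Q2=[]
t=16-17: P1@Q1 runs 1, rem=0, completes. Q0=[] Q1=[P2] Q2=[]
t=17-21: P2@Q1 runs 4, rem=4, quantum used, demote→Q2. Q0=[] Q1=[] Q2=[P2]
t=21-25: P2@Q2 runs 4, rem=0, completes. Q0=[] Q1=[] Q2=[]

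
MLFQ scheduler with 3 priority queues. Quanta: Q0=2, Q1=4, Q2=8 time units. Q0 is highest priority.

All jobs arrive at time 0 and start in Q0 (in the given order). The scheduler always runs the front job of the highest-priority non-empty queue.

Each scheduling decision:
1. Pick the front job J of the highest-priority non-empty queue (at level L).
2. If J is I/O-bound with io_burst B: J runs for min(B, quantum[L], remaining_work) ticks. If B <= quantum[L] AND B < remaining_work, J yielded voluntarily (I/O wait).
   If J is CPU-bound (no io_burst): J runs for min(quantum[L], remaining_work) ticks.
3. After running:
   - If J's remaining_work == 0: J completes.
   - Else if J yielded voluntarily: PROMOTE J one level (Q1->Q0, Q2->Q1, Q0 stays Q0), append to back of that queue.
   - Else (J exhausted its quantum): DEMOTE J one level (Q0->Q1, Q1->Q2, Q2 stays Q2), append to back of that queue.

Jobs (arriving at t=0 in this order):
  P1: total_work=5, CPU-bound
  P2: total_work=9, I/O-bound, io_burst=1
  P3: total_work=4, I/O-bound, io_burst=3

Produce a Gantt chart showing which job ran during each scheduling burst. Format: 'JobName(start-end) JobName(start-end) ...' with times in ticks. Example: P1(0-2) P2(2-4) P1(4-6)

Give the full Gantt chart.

Answer: P1(0-2) P2(2-3) P3(3-5) P2(5-6) P2(6-7) P2(7-8) P2(8-9) P2(9-10) P2(10-11) P2(11-12) P2(12-13) P1(13-16) P3(16-18)

Derivation:
t=0-2: P1@Q0 runs 2, rem=3, quantum used, demote→Q1. Q0=[P2,P3] Q1=[P1] Q2=[]
t=2-3: P2@Q0 runs 1, rem=8, I/O yield, promote→Q0. Q0=[P3,P2] Q1=[P1] Q2=[]
t=3-5: P3@Q0 runs 2, rem=2, quantum used, demote→Q1. Q0=[P2] Q1=[P1,P3] Q2=[]
t=5-6: P2@Q0 runs 1, rem=7, I/O yield, promote→Q0. Q0=[P2] Q1=[P1,P3] Q2=[]
t=6-7: P2@Q0 runs 1, rem=6, I/O yield, promote→Q0. Q0=[P2] Q1=[P1,P3] Q2=[]
t=7-8: P2@Q0 runs 1, rem=5, I/O yield, promote→Q0. Q0=[P2] Q1=[P1,P3] Q2=[]
t=8-9: P2@Q0 runs 1, rem=4, I/O yield, promote→Q0. Q0=[P2] Q1=[P1,P3] Q2=[]
t=9-10: P2@Q0 runs 1, rem=3, I/O yield, promote→Q0. Q0=[P2] Q1=[P1,P3] Q2=[]
t=10-11: P2@Q0 runs 1, rem=2, I/O yield, promote→Q0. Q0=[P2] Q1=[P1,P3] Q2=[]
t=11-12: P2@Q0 runs 1, rem=1, I/O yield, promote→Q0. Q0=[P2] Q1=[P1,P3] Q2=[]
t=12-13: P2@Q0 runs 1, rem=0, completes. Q0=[] Q1=[P1,P3] Q2=[]
t=13-16: P1@Q1 runs 3, rem=0, completes. Q0=[] Q1=[P3] Q2=[]
t=16-18: P3@Q1 runs 2, rem=0, completes. Q0=[] Q1=[] Q2=[]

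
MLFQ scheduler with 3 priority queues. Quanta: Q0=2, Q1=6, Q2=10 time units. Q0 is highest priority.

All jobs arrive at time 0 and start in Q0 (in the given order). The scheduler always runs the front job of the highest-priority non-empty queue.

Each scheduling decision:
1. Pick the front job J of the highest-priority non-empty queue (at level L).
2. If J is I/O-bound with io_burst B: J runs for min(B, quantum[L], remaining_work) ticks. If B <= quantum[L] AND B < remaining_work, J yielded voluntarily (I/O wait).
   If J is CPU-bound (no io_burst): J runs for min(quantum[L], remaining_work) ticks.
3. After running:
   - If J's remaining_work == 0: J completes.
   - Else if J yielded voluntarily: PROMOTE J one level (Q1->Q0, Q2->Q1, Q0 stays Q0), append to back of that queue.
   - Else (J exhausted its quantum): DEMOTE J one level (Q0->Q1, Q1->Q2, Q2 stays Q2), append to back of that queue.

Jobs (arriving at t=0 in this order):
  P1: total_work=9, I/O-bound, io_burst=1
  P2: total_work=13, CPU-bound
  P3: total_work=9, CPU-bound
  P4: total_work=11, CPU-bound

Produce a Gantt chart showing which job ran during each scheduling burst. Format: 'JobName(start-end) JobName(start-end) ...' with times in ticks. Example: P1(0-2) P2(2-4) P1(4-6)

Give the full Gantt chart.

Answer: P1(0-1) P2(1-3) P3(3-5) P4(5-7) P1(7-8) P1(8-9) P1(9-10) P1(10-11) P1(11-12) P1(12-13) P1(13-14) P1(14-15) P2(15-21) P3(21-27) P4(27-33) P2(33-38) P3(38-39) P4(39-42)

Derivation:
t=0-1: P1@Q0 runs 1, rem=8, I/O yield, promote→Q0. Q0=[P2,P3,P4,P1] Q1=[] Q2=[]
t=1-3: P2@Q0 runs 2, rem=11, quantum used, demote→Q1. Q0=[P3,P4,P1] Q1=[P2] Q2=[]
t=3-5: P3@Q0 runs 2, rem=7, quantum used, demote→Q1. Q0=[P4,P1] Q1=[P2,P3] Q2=[]
t=5-7: P4@Q0 runs 2, rem=9, quantum used, demote→Q1. Q0=[P1] Q1=[P2,P3,P4] Q2=[]
t=7-8: P1@Q0 runs 1, rem=7, I/O yield, promote→Q0. Q0=[P1] Q1=[P2,P3,P4] Q2=[]
t=8-9: P1@Q0 runs 1, rem=6, I/O yield, promote→Q0. Q0=[P1] Q1=[P2,P3,P4] Q2=[]
t=9-10: P1@Q0 runs 1, rem=5, I/O yield, promote→Q0. Q0=[P1] Q1=[P2,P3,P4] Q2=[]
t=10-11: P1@Q0 runs 1, rem=4, I/O yield, promote→Q0. Q0=[P1] Q1=[P2,P3,P4] Q2=[]
t=11-12: P1@Q0 runs 1, rem=3, I/O yield, promote→Q0. Q0=[P1] Q1=[P2,P3,P4] Q2=[]
t=12-13: P1@Q0 runs 1, rem=2, I/O yield, promote→Q0. Q0=[P1] Q1=[P2,P3,P4] Q2=[]
t=13-14: P1@Q0 runs 1, rem=1, I/O yield, promote→Q0. Q0=[P1] Q1=[P2,P3,P4] Q2=[]
t=14-15: P1@Q0 runs 1, rem=0, completes. Q0=[] Q1=[P2,P3,P4] Q2=[]
t=15-21: P2@Q1 runs 6, rem=5, quantum used, demote→Q2. Q0=[] Q1=[P3,P4] Q2=[P2]
t=21-27: P3@Q1 runs 6, rem=1, quantum used, demote→Q2. Q0=[] Q1=[P4] Q2=[P2,P3]
t=27-33: P4@Q1 runs 6, rem=3, quantum used, demote→Q2. Q0=[] Q1=[] Q2=[P2,P3,P4]
t=33-38: P2@Q2 runs 5, rem=0, completes. Q0=[] Q1=[] Q2=[P3,P4]
t=38-39: P3@Q2 runs 1, rem=0, completes. Q0=[] Q1=[] Q2=[P4]
t=39-42: P4@Q2 runs 3, rem=0, completes. Q0=[] Q1=[] Q2=[]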